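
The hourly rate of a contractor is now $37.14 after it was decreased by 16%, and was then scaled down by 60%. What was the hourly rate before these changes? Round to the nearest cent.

$110.54

The overall multiplier applied was 0.84 × 0.4 = 0.336.
So the original hourly rate was $37.14 ÷ 0.336 ≈ $110.54.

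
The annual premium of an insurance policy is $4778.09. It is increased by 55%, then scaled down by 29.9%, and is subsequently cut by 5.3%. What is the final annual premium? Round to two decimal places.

$4916.48

After the 55% increase: $4778.09 × 1.55 = $7406.0395.
29.9% decrease: $7406.0395 × 0.701 = $5191.6336895.
5.3% decrease: $5191.6336895 × 0.947 = $4916.4771039565 ≈ $4916.48.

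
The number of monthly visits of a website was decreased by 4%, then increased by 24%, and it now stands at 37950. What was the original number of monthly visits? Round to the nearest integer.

Undoing the 24% increase: 37950 ÷ 1.24 ≈ 30604.83871.
Undoing the 4% decrease: 30604.83871 ÷ 0.96 ≈ 31880.

31880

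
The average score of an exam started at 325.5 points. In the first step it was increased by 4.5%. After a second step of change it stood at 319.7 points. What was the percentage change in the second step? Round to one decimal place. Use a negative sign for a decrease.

-6.0%

After the first step: 325.5 × 1.045 = 340.1475.
Second-step multiplier: 319.7 ÷ 340.1475 ≈ 0.93989.
That is a change of -6.0%.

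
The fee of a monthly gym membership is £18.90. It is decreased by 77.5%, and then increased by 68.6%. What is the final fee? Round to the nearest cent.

77.5% decrease: £18.90 × 0.225 = £4.2525.
After the 68.6% increase: £4.2525 × 1.686 = £7.169715 ≈ £7.17.

£7.17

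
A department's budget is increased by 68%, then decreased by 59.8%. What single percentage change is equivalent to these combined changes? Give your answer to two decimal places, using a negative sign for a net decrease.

-32.46%

A 68% increase multiplies by 1.68.
Then a 59.8% decrease: 1.68 × 0.402 = 0.67536.
Overall factor 0.67536, i.e. -32.46%.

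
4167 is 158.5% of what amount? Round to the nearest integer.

4167 ÷ 1.585 ≈ 2629.

2629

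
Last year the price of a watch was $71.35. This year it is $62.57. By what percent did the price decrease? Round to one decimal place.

Change: $62.57 − $71.35 = -$8.78.
Relative to the original: -$8.78 ÷ $71.35 ≈ -12.3%.
So the price decreased by 12.3%.

12.3%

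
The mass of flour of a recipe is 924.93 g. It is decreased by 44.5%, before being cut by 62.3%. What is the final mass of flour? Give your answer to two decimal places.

193.53 g

After the 44.5% decrease: 924.93 × 0.555 = 513.33615.
After the 62.3% decrease: 513.33615 × 0.377 = 193.52772855 ≈ 193.53.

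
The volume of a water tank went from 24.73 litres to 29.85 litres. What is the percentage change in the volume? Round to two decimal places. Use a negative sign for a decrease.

Change: 29.85 − 24.73 = 5.12.
Relative to the original: 5.12 ÷ 24.73 ≈ 20.70%.

20.70%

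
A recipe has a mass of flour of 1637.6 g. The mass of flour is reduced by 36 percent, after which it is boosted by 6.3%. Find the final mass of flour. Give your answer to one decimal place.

36% decrease: 1637.6 × 0.64 = 1048.064.
6.3% increase: 1048.064 × 1.063 = 1114.092032 ≈ 1114.1.

1114.1 g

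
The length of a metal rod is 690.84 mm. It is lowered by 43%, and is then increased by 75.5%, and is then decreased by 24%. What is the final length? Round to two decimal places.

Apply the 43% decrease: 690.84 × 0.57 = 393.7788.
Apply the 75.5% increase: 393.7788 × 1.755 = 691.081794.
After the 24% decrease: 691.081794 × 0.76 = 525.22216344 ≈ 525.22.

525.22 mm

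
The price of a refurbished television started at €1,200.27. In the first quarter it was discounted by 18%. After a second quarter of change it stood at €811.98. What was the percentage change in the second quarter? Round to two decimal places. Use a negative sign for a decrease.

After the first quarter: €1,200.27 × 0.82 = €984.2214.
Second-quarter multiplier: €811.98 ÷ €984.2214 ≈ 0.824997.
That is a change of -17.50%.

-17.50%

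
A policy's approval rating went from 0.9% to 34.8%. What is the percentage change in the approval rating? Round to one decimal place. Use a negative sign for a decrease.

The change is 34.8 − 0.9 = 33.9 percentage points.
Relative to the original 0.9%, that is 33.9 ÷ 0.9 ≈ 3766.7%.

3766.7%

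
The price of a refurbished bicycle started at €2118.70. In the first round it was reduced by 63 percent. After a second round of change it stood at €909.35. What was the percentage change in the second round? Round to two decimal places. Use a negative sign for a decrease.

After the first round: €2118.70 × 0.37 = €783.919.
Second-round multiplier: €909.35 ÷ €783.919 ≈ 1.160005.
That is a change of 16.00%.

16.00%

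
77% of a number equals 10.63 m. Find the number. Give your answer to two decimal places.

10.63 m ÷ 0.77 ≈ 13.81 m.

13.81 m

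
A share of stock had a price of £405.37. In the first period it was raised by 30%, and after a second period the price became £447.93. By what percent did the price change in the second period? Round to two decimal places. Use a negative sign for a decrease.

-15.00%

After the first period: £405.37 × 1.3 = £526.981.
Second-period multiplier: £447.93 ÷ £526.981 ≈ 0.849993.
That is a change of -15.00%.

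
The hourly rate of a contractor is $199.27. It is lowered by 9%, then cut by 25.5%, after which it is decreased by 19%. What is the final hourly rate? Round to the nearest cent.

$109.43

Each change multiplies by a factor: 0.91 × 0.745 × 0.81 = 0.5491395.
$199.27 × 0.5491395 = $109.427028165 ≈ $109.43.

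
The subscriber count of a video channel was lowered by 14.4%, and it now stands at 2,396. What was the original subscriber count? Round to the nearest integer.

The overall multiplier applied was 0.856.
So the original subscriber count was 2,396 ÷ 0.856 ≈ 2,799.

2,799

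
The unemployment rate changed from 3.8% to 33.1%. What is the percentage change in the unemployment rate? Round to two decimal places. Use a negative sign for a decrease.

771.05%

The change is 33.1 − 3.8 = 29.3 percentage points.
Relative to the original 3.8%, that is 29.3 ÷ 3.8 ≈ 771.05%.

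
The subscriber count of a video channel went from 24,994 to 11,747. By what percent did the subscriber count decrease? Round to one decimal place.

53.0%

Change: 11,747 − 24,994 = -13,247.
Relative to the original: -13,247 ÷ 24,994 ≈ -53.0%.
So the subscriber count decreased by 53.0%.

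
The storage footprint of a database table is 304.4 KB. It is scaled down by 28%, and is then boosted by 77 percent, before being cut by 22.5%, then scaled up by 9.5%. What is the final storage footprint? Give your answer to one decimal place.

Apply the 28% decrease: 304.4 × 0.72 = 219.168.
After the 77% increase: 219.168 × 1.77 = 387.92736.
After the 22.5% decrease: 387.92736 × 0.775 = 300.643704.
After the 9.5% increase: 300.643704 × 1.095 = 329.20485588 ≈ 329.2.

329.2 KB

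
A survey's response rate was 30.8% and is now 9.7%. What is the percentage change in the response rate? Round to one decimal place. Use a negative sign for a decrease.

-68.5%

The change is 9.7 − 30.8 = -21.1 percentage points.
Relative to the original 30.8%, that is -21.1 ÷ 30.8 ≈ -68.5%.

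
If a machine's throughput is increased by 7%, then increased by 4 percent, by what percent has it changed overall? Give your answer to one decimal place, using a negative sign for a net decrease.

11.3%

The combined multiplier is 1.07 × 1.04 = 1.1128.
That corresponds to an increase of 11.3%.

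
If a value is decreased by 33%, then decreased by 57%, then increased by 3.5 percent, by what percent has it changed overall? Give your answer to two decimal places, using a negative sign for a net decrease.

-70.18%

The combined multiplier is 0.67 × 0.43 × 1.035 = 0.2981835.
That corresponds to a decrease of 70.18%.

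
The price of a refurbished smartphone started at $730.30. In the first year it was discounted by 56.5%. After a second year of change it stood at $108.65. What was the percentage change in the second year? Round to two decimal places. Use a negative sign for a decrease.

-65.80%

After the first year: $730.30 × 0.435 = $317.6805.
Second-year multiplier: $108.65 ÷ $317.6805 ≈ 0.34201.
That is a change of -65.80%.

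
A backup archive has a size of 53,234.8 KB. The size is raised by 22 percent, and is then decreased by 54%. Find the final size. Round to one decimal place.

Apply the 22% increase: 53,234.8 × 1.22 = 64946.456.
Apply the 54% decrease: 64946.456 × 0.46 = 29875.36976 ≈ 29,875.4.

29,875.4 KB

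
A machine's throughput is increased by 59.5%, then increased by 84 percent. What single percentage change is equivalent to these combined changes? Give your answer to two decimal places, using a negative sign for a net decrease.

193.48%

A 59.5% increase multiplies by 1.595.
Then an 84% increase: 1.595 × 1.84 = 2.9348.
Overall factor 2.9348, i.e. 193.48%.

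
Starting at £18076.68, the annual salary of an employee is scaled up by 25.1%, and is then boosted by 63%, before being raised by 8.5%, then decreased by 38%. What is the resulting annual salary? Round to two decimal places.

Apply the 25.1% increase: £18076.68 × 1.251 = £22613.92668.
63% increase: £22613.92668 × 1.63 = £36860.7004884.
8.5% increase: £36860.7004884 × 1.085 = £39993.860029914.
Apply the 38% decrease: £39993.860029914 × 0.62 = £24796.19321854668 ≈ £24796.19.

£24796.19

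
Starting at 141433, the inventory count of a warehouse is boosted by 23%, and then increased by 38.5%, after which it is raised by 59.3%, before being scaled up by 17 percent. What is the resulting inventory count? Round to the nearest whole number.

After the 23% increase: 141433 × 1.23 = 173962.59.
Apply the 38.5% increase: 173962.59 × 1.385 = 240938.18715.
Apply the 59.3% increase: 240938.18715 × 1.593 = 383814.53212995.
After the 17% increase: 383814.53212995 × 1.17 = 449063.0025920415 ≈ 449063.

449063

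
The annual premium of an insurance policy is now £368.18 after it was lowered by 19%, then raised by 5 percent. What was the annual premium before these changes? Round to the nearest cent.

£432.90

Undoing the 5% increase: £368.18 ÷ 1.05 ≈ £350.647619.
Undoing the 19% decrease: £350.647619 ÷ 0.81 ≈ £432.90.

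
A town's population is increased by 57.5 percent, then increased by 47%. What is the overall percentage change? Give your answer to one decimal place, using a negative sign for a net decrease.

A 57.5% increase multiplies by 1.575.
Then a 47% increase: 1.575 × 1.47 = 2.31525.
Overall factor 2.31525, i.e. 131.5%.

131.5%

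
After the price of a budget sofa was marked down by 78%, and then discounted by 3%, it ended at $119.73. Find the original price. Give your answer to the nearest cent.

$561.06

The overall multiplier applied was 0.22 × 0.97 = 0.2134.
So the original price was $119.73 ÷ 0.2134 ≈ $561.06.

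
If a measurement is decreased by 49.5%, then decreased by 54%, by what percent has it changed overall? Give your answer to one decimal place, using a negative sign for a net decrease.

-76.8%

The combined multiplier is 0.505 × 0.46 = 0.2323.
That corresponds to a decrease of 76.8%.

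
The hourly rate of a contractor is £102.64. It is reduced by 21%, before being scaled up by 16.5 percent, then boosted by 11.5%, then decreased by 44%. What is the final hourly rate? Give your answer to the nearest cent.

£58.98

Each change multiplies by a factor: 0.79 × 1.165 × 1.115 × 0.56 = 0.57466654.
£102.64 × 0.57466654 = £58.9837736656 ≈ £58.98.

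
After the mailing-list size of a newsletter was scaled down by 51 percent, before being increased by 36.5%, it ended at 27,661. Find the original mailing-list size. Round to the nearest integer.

The overall multiplier applied was 0.49 × 1.365 = 0.66885.
So the original mailing-list size was 27,661 ÷ 0.66885 ≈ 41,356.

41,356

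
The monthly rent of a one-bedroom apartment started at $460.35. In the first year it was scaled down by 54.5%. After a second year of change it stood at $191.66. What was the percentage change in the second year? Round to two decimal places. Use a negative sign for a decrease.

After the first year: $460.35 × 0.455 = $209.45925.
Second-year multiplier: $191.66 ÷ $209.45925 ≈ 0.915023.
That is a change of -8.50%.

-8.50%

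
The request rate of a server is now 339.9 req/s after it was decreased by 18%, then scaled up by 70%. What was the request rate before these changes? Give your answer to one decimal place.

243.8 req/s

The overall multiplier applied was 0.82 × 1.7 = 1.394.
So the original request rate was 339.9 ÷ 1.394 ≈ 243.8 req/s.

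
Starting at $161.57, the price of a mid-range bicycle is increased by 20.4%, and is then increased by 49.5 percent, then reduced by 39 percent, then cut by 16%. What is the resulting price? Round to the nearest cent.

Each change multiplies by a factor: 1.204 × 1.495 × 0.61 × 0.84 = 0.922309752.
$161.57 × 0.922309752 = $149.01758663064 ≈ $149.02.

$149.02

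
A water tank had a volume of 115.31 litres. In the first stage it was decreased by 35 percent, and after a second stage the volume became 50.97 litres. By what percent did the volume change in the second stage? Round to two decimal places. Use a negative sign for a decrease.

-32.00%

After the first stage: 115.31 × 0.65 = 74.9515.
Second-stage multiplier: 50.97 ÷ 74.9515 ≈ 0.68004.
That is a change of -32.00%.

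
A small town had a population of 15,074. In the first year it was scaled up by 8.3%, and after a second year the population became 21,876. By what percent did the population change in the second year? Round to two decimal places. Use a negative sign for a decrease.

After the first year: 15,074 × 1.083 = 16325.142.
Second-year multiplier: 21,876 ÷ 16325.142 ≈ 1.340019.
That is a change of 34.00%.

34.00%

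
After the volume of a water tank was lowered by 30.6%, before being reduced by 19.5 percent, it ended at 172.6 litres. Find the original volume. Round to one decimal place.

308.9 litres

The overall multiplier applied was 0.694 × 0.805 = 0.55867.
So the original volume was 172.6 ÷ 0.55867 ≈ 308.9 litres.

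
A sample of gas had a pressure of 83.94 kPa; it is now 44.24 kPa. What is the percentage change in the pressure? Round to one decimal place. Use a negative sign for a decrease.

Change: 44.24 − 83.94 = -39.70.
Relative to the original: -39.70 ÷ 83.94 ≈ -47.3%.

-47.3%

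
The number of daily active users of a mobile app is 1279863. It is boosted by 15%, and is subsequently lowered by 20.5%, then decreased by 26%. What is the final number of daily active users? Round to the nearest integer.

865885

After the 15% increase: 1279863 × 1.15 = 1471842.45.
Apply the 20.5% decrease: 1471842.45 × 0.795 = 1170114.74775.
Apply the 26% decrease: 1170114.74775 × 0.74 = 865884.913335 ≈ 865885.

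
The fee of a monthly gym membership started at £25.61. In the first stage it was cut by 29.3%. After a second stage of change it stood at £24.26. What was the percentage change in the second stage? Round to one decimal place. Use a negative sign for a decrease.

34.0%

After the first stage: £25.61 × 0.707 = £18.10627.
Second-stage multiplier: £24.26 ÷ £18.10627 ≈ 1.33987.
That is a change of 34.0%.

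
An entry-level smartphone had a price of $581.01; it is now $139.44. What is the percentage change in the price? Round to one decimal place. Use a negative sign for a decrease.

Change: $139.44 − $581.01 = -$441.57.
Relative to the original: -$441.57 ÷ $581.01 ≈ -76.0%.

-76.0%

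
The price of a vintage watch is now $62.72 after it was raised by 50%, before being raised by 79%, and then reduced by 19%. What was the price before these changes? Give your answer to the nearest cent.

$28.84

The overall multiplier applied was 1.5 × 1.79 × 0.81 = 2.17485.
So the original price was $62.72 ÷ 2.17485 ≈ $28.84.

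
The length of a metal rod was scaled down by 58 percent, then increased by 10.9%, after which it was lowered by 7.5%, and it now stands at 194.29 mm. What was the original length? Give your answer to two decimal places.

450.95 mm

Undoing the 7.5% decrease: 194.29 ÷ 0.925 ≈ 210.043243.
Undoing the 10.9% increase: 210.043243 ÷ 1.109 ≈ 189.398776.
Undoing the 58% decrease: 189.398776 ÷ 0.42 ≈ 450.95 mm.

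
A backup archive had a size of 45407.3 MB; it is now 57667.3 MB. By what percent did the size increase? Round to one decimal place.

27.0%

Change: 57667.3 − 45407.3 = 12260.0.
Relative to the original: 12260.0 ÷ 45407.3 ≈ 27.0%.
So the size increased by 27.0%.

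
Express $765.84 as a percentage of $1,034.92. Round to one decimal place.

74.0%

$765.84 ÷ $1,034.92 ≈ 74.0%.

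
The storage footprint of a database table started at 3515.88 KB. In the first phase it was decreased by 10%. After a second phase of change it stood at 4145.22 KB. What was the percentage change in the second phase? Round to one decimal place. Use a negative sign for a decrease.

31.0%

After the first phase: 3515.88 × 0.9 = 3164.292.
Second-phase multiplier: 4145.22 ÷ 3164.292 ≈ 1.31.
That is a change of 31.0%.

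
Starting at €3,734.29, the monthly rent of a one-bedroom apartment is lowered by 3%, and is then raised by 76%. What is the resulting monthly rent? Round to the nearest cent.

€6,375.18

Apply the 3% decrease: €3,734.29 × 0.97 = €3622.2613.
After the 76% increase: €3622.2613 × 1.76 = €6375.179888 ≈ €6,375.18.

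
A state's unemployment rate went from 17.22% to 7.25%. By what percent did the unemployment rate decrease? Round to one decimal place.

57.9%

The change is 7.25 − 17.22 = -9.97 percentage points.
Relative to the original 17.22%, that is -9.97 ÷ 17.22 ≈ -57.9%.
So the unemployment rate fell by 57.9%.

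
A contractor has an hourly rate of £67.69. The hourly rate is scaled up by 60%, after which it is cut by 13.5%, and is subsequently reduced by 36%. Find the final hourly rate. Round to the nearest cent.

£59.96

Each change multiplies by a factor: 1.6 × 0.865 × 0.64 = 0.88576.
£67.69 × 0.88576 = £59.9570944 ≈ £59.96.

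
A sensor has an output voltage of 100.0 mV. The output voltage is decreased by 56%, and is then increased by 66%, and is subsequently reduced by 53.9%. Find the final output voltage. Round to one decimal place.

33.7 mV

After the 56% decrease: 100.0 × 0.44 = 44.
Apply the 66% increase: 44 × 1.66 = 73.04.
Apply the 53.9% decrease: 73.04 × 0.461 = 33.67144 ≈ 33.7.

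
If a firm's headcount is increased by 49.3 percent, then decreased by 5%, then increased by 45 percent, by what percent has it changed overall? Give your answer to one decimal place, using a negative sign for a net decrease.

105.7%

The combined multiplier is 1.493 × 0.95 × 1.45 = 2.0566075.
That corresponds to an increase of 105.7%.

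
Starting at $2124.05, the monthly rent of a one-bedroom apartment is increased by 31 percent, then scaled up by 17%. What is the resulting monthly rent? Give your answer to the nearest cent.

After the 31% increase: $2124.05 × 1.31 = $2782.5055.
17% increase: $2782.5055 × 1.17 = $3255.531435 ≈ $3255.53.

$3255.53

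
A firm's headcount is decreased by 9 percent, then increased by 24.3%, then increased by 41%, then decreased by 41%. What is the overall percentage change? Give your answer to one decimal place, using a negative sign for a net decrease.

-5.9%

A 9% decrease multiplies by 0.91.
Then a 24.3% increase: 0.91 × 1.243 = 1.13113.
Then a 41% increase: 1.13113 × 1.41 = 1.5948933.
Then a 41% decrease: 1.5948933 × 0.59 = 0.940987047.
Overall factor 0.940987047, i.e. -5.9%.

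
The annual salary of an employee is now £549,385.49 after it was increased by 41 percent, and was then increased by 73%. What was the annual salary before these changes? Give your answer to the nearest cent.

Undoing the 73% increase: £549,385.49 ÷ 1.73 ≈ £317563.867052.
Undoing the 41% increase: £317563.867052 ÷ 1.41 ≈ £225,222.60.

£225,222.60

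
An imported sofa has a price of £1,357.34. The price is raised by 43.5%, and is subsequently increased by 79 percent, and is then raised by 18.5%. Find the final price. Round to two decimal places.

£4,131.54

43.5% increase: £1,357.34 × 1.435 = £1947.7829.
After the 79% increase: £1947.7829 × 1.79 = £3486.531391.
After the 18.5% increase: £3486.531391 × 1.185 = £4131.539698335 ≈ £4,131.54.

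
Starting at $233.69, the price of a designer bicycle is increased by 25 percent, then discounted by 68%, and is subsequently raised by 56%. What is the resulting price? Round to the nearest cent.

$145.82

Each change multiplies by a factor: 1.25 × 0.32 × 1.56 = 0.624.
$233.69 × 0.624 = $145.82256 ≈ $145.82.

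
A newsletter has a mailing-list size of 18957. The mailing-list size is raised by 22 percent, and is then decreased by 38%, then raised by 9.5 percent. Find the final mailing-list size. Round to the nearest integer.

Each change multiplies by a factor: 1.22 × 0.62 × 1.095 = 0.828258.
18957 × 0.828258 = 15701.286906 ≈ 15701.

15701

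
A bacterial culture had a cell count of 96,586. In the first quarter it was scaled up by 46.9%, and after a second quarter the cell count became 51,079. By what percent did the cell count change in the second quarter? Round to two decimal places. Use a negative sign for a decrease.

After the first quarter: 96,586 × 1.469 = 141884.834.
Second-quarter multiplier: 51,079 ÷ 141884.834 ≈ 0.360003.
That is a change of -64.00%.

-64.00%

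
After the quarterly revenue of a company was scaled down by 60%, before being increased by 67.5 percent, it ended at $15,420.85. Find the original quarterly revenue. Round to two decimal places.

$23,016.19

The overall multiplier applied was 0.4 × 1.675 = 0.67.
So the original quarterly revenue was $15,420.85 ÷ 0.67 ≈ $23,016.19.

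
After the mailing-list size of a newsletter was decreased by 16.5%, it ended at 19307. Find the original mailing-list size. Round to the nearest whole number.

The overall multiplier applied was 0.835.
So the original mailing-list size was 19307 ÷ 0.835 ≈ 23122.

23122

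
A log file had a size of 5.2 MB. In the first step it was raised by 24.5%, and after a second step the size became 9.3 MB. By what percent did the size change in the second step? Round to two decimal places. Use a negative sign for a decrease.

After the first step: 5.2 × 1.245 = 6.474.
Second-step multiplier: 9.3 ÷ 6.474 ≈ 1.436515.
That is a change of 43.65%.

43.65%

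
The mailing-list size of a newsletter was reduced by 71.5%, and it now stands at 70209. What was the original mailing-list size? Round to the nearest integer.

246347

The overall multiplier applied was 0.285.
So the original mailing-list size was 70209 ÷ 0.285 ≈ 246347.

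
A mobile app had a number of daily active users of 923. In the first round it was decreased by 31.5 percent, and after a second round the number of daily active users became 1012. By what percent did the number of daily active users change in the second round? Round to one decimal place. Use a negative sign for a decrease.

After the first round: 923 × 0.685 = 632.255.
Second-round multiplier: 1012 ÷ 632.255 ≈ 1.60062.
That is a change of 60.1%.

60.1%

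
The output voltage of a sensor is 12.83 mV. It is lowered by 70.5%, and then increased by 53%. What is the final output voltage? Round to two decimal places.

Each change multiplies by a factor: 0.295 × 1.53 = 0.45135.
12.83 × 0.45135 = 5.7908205 ≈ 5.79.

5.79 mV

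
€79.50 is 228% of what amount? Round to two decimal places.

€79.50 ÷ 2.28 ≈ €34.87.

€34.87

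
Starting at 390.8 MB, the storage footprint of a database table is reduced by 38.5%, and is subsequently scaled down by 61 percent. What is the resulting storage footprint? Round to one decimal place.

93.7 MB

Each change multiplies by a factor: 0.615 × 0.39 = 0.23985.
390.8 × 0.23985 = 93.73338 ≈ 93.7.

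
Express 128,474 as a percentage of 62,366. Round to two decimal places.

128,474 ÷ 62,366 ≈ 206.00%.

206.00%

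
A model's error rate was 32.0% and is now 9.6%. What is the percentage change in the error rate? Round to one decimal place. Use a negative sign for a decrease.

-70.0%

The change is 9.6 − 32.0 = -22.4 percentage points.
Relative to the original 32.0%, that is -22.4 ÷ 32.0 = -70.0%.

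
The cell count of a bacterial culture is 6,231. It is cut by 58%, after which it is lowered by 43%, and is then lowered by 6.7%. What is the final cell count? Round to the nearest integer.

1,392

After the 58% decrease: 6,231 × 0.42 = 2617.02.
After the 43% decrease: 2617.02 × 0.57 = 1491.7014.
Apply the 6.7% decrease: 1491.7014 × 0.933 = 1391.7574062 ≈ 1,392.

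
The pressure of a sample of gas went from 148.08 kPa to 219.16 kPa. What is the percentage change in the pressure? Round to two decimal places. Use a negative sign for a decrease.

Change: 219.16 − 148.08 = 71.08.
Relative to the original: 71.08 ÷ 148.08 ≈ 48.00%.

48.00%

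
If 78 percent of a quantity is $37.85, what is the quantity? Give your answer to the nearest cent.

$48.53

$37.85 ÷ 0.78 ≈ $48.53.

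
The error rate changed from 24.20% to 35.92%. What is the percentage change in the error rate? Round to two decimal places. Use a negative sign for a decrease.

The change is 35.92 − 24.20 = 11.72 percentage points.
Relative to the original 24.20%, that is 11.72 ÷ 24.20 ≈ 48.43%.

48.43%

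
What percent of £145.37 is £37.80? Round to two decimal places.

26.00%

£37.80 ÷ £145.37 ≈ 26.00%.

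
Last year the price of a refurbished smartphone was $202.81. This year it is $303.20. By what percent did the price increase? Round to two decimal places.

Change: $303.20 − $202.81 = $100.39.
Relative to the original: $100.39 ÷ $202.81 ≈ 49.50%.
So the price increased by 49.50%.

49.50%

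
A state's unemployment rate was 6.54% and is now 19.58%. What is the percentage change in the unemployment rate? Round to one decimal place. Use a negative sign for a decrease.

199.4%

The change is 19.58 − 6.54 = 13.04 percentage points.
Relative to the original 6.54%, that is 13.04 ÷ 6.54 ≈ 199.4%.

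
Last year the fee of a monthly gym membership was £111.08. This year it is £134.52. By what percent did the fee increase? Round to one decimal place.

21.1%

Change: £134.52 − £111.08 = £23.44.
Relative to the original: £23.44 ÷ £111.08 ≈ 21.1%.
So the fee increased by 21.1%.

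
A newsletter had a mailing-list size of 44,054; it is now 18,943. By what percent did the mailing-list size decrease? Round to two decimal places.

Change: 18,943 − 44,054 = -25,111.
Relative to the original: -25,111 ÷ 44,054 ≈ -57.00%.
So the mailing-list size decreased by 57.00%.

57.00%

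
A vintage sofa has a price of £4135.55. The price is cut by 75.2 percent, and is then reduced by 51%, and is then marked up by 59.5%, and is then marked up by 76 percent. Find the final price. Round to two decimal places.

Apply the 75.2% decrease: £4135.55 × 0.248 = £1025.6164.
Apply the 51% decrease: £1025.6164 × 0.49 = £502.552036.
59.5% increase: £502.552036 × 1.595 = £801.57049742.
After the 76% increase: £801.57049742 × 1.76 = £1410.7640754592 ≈ £1410.76.

£1410.76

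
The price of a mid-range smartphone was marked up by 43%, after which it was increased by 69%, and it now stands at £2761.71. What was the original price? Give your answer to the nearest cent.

£1142.76

The overall multiplier applied was 1.43 × 1.69 = 2.4167.
So the original price was £2761.71 ÷ 2.4167 ≈ £1142.76.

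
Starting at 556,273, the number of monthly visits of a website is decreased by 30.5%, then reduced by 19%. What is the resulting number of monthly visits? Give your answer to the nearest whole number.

Apply the 30.5% decrease: 556,273 × 0.695 = 386609.735.
After the 19% decrease: 386609.735 × 0.81 = 313153.88535 ≈ 313,154.

313,154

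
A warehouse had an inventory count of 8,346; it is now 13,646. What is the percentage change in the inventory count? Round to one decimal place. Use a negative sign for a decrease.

Change: 13,646 − 8,346 = 5,300.
Relative to the original: 5,300 ÷ 8,346 ≈ 63.5%.

63.5%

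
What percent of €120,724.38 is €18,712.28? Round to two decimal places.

15.50%

€18,712.28 ÷ €120,724.38 ≈ 15.50%.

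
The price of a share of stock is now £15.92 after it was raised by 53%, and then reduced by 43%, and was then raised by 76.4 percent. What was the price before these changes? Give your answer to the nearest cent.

£10.35

Undoing the 76.4% increase: £15.92 ÷ 1.764 ≈ £9.024943.
Undoing the 43% decrease: £9.024943 ÷ 0.57 ≈ £15.833233.
Undoing the 53% increase: £15.833233 ÷ 1.53 ≈ £10.35.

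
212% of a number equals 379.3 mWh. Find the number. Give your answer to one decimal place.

379.3 mWh ÷ 2.12 ≈ 178.9 mWh.

178.9 mWh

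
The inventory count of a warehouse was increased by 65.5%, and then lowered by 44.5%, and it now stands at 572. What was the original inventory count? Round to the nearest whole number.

623

The overall multiplier applied was 1.655 × 0.555 = 0.918525.
So the original inventory count was 572 ÷ 0.918525 ≈ 623.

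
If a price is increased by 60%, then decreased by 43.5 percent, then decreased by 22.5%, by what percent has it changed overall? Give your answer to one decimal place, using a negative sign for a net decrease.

-29.9%

The combined multiplier is 1.6 × 0.565 × 0.775 = 0.7006.
That corresponds to a decrease of 29.9%.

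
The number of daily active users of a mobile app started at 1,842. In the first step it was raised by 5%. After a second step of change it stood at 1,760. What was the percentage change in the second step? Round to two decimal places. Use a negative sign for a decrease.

-9.00%

After the first step: 1,842 × 1.05 = 1934.1.
Second-step multiplier: 1,760 ÷ 1934.1 ≈ 0.909984.
That is a change of -9.00%.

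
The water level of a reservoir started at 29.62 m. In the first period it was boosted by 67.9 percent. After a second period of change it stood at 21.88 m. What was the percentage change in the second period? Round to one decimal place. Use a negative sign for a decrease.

After the first period: 29.62 × 1.679 = 49.73198.
Second-period multiplier: 21.88 ÷ 49.73198 ≈ 0.43996.
That is a change of -56.0%.

-56.0%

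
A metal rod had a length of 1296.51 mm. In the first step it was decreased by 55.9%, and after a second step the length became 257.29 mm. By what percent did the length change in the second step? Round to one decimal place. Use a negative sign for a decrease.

-55.0%

After the first step: 1296.51 × 0.441 = 571.76091.
Second-step multiplier: 257.29 ÷ 571.76091 ≈ 0.45.
That is a change of -55.0%.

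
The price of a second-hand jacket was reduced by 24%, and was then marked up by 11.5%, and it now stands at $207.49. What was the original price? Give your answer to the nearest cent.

Undoing the 11.5% increase: $207.49 ÷ 1.115 ≈ $186.089686.
Undoing the 24% decrease: $186.089686 ÷ 0.76 ≈ $244.85.

$244.85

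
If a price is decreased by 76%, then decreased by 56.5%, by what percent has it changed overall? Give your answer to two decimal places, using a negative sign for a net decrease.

-89.56%

The combined multiplier is 0.24 × 0.435 = 0.1044.
That corresponds to a decrease of 89.56%.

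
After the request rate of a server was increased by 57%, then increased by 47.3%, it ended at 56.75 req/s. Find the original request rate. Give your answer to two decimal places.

Undoing the 47.3% increase: 56.75 ÷ 1.473 ≈ 38.526816.
Undoing the 57% increase: 38.526816 ÷ 1.57 ≈ 24.54 req/s.

24.54 req/s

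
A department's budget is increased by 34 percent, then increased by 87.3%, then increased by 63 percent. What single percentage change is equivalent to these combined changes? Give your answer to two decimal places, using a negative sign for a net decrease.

309.10%

A 34% increase multiplies by 1.34.
Then an 87.3% increase: 1.34 × 1.873 = 2.50982.
Then a 63% increase: 2.50982 × 1.63 = 4.0910066.
Overall factor 4.0910066, i.e. 309.10%.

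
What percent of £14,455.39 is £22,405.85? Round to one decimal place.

£22,405.85 ÷ £14,455.39 ≈ 155.0%.

155.0%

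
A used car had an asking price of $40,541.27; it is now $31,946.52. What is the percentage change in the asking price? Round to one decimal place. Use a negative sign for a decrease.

Change: $31,946.52 − $40,541.27 = -$8,594.75.
Relative to the original: -$8,594.75 ÷ $40,541.27 ≈ -21.2%.

-21.2%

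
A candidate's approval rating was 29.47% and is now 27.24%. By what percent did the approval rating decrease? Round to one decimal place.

The change is 27.24 − 29.47 = -2.23 percentage points.
Relative to the original 29.47%, that is -2.23 ÷ 29.47 ≈ -7.6%.
So the approval rating fell by 7.6%.

7.6%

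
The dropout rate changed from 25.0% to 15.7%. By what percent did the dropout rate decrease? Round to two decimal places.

The change is 15.7 − 25.0 = -9.3 percentage points.
Relative to the original 25.0%, that is -9.3 ÷ 25.0 = -37.20%.
So the dropout rate fell by 37.20%.

37.20%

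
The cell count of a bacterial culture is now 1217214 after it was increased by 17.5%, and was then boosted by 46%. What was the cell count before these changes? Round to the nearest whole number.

The overall multiplier applied was 1.175 × 1.46 = 1.7155.
So the original cell count was 1217214 ÷ 1.7155 ≈ 709539.

709539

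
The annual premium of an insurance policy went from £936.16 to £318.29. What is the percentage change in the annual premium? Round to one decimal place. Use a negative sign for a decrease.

-66.0%

Change: £318.29 − £936.16 = -£617.87.
Relative to the original: -£617.87 ÷ £936.16 ≈ -66.0%.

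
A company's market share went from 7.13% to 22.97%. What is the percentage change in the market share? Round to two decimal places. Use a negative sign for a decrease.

222.16%

The change is 22.97 − 7.13 = 15.84 percentage points.
Relative to the original 7.13%, that is 15.84 ÷ 7.13 ≈ 222.16%.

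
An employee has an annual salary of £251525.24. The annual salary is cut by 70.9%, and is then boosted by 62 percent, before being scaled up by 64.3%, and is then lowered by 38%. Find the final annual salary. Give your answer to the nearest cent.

Apply the 70.9% decrease: £251525.24 × 0.291 = £73193.84484.
After the 62% increase: £73193.84484 × 1.62 = £118574.0286408.
64.3% increase: £118574.0286408 × 1.643 = £194817.1290568344.
Apply the 38% decrease: £194817.1290568344 × 0.62 = £120786.620015237328 ≈ £120786.62.

£120786.62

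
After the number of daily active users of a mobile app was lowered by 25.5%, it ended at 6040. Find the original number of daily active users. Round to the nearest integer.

The overall multiplier applied was 0.745.
So the original number of daily active users was 6040 ÷ 0.745 ≈ 8107.

8107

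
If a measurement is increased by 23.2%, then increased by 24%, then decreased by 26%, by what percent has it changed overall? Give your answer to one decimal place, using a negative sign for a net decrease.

The combined multiplier is 1.232 × 1.24 × 0.74 = 1.1304832.
That corresponds to an increase of 13.0%.

13.0%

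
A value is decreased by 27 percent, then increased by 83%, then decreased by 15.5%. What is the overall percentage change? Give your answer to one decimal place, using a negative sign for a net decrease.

The combined multiplier is 0.73 × 1.83 × 0.845 = 1.1288355.
That corresponds to an increase of 12.9%.

12.9%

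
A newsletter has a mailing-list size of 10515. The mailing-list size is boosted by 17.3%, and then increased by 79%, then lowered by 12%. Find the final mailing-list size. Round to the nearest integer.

17.3% increase: 10515 × 1.173 = 12334.095.
Apply the 79% increase: 12334.095 × 1.79 = 22078.03005.
Apply the 12% decrease: 22078.03005 × 0.88 = 19428.666444 ≈ 19429.

19429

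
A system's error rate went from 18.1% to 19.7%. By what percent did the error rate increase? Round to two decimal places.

8.84%

The change is 19.7 − 18.1 = 1.6 percentage points.
Relative to the original 18.1%, that is 1.6 ÷ 18.1 ≈ 8.84%.
So the error rate rose by 8.84%.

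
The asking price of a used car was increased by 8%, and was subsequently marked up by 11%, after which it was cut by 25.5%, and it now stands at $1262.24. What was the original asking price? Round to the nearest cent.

$1413.31

Undoing the 25.5% decrease: $1262.24 ÷ 0.745 ≈ $1694.281879.
Undoing the 11% increase: $1694.281879 ÷ 1.11 ≈ $1526.380071.
Undoing the 8% increase: $1526.380071 ÷ 1.08 ≈ $1413.31.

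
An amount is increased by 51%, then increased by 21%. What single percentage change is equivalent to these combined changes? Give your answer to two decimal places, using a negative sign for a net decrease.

A 51% increase multiplies by 1.51.
Then a 21% increase: 1.51 × 1.21 = 1.8271.
Overall factor 1.8271, i.e. 82.71%.

82.71%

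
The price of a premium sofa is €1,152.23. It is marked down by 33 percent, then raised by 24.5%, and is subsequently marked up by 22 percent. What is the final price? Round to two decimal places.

€1,172.58

Each change multiplies by a factor: 0.67 × 1.245 × 1.22 = 1.017663.
€1,152.23 × 1.017663 = €1172.58183849 ≈ €1,172.58.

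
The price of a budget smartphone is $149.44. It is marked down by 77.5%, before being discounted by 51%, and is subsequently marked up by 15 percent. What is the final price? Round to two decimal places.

$18.95

Each change multiplies by a factor: 0.225 × 0.49 × 1.15 = 0.1267875.
$149.44 × 0.1267875 = $18.947124 ≈ $18.95.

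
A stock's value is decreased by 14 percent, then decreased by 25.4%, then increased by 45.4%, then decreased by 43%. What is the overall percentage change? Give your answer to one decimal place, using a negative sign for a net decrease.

A 14% decrease multiplies by 0.86.
Then a 25.4% decrease: 0.86 × 0.746 = 0.64156.
Then a 45.4% increase: 0.64156 × 1.454 = 0.93282824.
Then a 43% decrease: 0.93282824 × 0.57 = 0.5317120968.
Overall factor 0.5317120968, i.e. -46.8%.

-46.8%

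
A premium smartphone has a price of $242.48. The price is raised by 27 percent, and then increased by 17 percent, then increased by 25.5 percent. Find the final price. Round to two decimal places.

Each change multiplies by a factor: 1.27 × 1.17 × 1.255 = 1.8648045.
$242.48 × 1.8648045 = $452.17779516 ≈ $452.18.

$452.18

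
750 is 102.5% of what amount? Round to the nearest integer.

750 ÷ 1.025 ≈ 732.

732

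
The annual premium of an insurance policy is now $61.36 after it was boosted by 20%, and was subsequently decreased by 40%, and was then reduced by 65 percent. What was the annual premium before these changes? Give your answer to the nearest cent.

Undoing the 65% decrease: $61.36 ÷ 0.35 ≈ $175.314286.
Undoing the 40% decrease: $175.314286 ÷ 0.6 ≈ $292.190477.
Undoing the 20% increase: $292.190477 ÷ 1.2 ≈ $243.49.

$243.49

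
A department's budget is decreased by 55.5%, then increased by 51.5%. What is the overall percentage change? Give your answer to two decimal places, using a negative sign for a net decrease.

-32.58%

A 55.5% decrease multiplies by 0.445.
Then a 51.5% increase: 0.445 × 1.515 = 0.674175.
Overall factor 0.674175, i.e. -32.58%.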